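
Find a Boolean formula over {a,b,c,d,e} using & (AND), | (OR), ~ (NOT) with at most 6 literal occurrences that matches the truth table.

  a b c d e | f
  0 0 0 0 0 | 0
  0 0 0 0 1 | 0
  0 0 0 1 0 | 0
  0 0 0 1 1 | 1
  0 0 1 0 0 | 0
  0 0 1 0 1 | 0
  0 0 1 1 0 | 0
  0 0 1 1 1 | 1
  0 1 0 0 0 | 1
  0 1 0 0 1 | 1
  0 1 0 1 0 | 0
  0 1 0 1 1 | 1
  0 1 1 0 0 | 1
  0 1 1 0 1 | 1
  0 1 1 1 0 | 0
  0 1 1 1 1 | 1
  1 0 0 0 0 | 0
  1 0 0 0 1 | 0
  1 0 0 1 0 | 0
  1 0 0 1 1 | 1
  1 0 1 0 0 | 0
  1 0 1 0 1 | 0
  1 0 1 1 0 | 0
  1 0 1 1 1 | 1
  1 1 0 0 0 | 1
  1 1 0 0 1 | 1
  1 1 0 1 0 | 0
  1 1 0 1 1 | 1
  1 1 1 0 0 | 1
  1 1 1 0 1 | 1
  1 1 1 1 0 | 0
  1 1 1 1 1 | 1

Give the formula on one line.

((d | b) & (e | ~d))

  (d | b) = 00110011111111110011001111111111
  ~d = 11001100110011001100110011001100
  (e | ~d) = 11011101110111011101110111011101
  ((d | b) & (e | ~d)) = 00010001110111010001000111011101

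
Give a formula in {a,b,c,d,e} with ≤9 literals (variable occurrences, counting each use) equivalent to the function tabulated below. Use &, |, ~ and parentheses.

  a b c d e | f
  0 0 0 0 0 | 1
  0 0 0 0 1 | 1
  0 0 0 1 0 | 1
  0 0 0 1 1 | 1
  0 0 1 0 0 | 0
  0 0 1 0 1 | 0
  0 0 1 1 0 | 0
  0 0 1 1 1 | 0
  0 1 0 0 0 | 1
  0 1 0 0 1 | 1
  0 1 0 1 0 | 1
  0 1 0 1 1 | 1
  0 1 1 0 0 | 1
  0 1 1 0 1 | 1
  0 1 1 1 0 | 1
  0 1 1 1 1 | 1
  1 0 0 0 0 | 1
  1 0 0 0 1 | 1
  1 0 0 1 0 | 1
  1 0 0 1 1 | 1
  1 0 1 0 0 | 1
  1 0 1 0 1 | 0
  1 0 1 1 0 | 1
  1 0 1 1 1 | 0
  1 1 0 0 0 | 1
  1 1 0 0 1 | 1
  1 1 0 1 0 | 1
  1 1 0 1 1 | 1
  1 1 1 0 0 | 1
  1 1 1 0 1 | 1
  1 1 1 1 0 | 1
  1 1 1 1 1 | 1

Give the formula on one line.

(((a | (c | (e & (~c | ~b)))) & b) | (~c | (a & ~e)))

  ~c = 11110000111100001111000011110000
  ~b = 11111111000000001111111100000000
  (~c | ~b) = 11111111111100001111111111110000
  (e & (~c | ~b)) = 01010101010100000101010101010000
  (c | (e & (~c | ~b))) = 01011111010111110101111101011111
  (a | (c | (e & (~c | ~b)))) = 01011111010111111111111111111111
  ((a | (c | (e & (~c | ~b)))) & b) = 00000000010111110000000011111111
  ~e = 10101010101010101010101010101010
  (a & ~e) = 00000000000000001010101010101010
  (~c | (a & ~e)) = 11110000111100001111101011111010
  (((a | (c | (e & (~c | ~b)))) & b) | (~c | (a & ~e))) = 11110000111111111111101011111111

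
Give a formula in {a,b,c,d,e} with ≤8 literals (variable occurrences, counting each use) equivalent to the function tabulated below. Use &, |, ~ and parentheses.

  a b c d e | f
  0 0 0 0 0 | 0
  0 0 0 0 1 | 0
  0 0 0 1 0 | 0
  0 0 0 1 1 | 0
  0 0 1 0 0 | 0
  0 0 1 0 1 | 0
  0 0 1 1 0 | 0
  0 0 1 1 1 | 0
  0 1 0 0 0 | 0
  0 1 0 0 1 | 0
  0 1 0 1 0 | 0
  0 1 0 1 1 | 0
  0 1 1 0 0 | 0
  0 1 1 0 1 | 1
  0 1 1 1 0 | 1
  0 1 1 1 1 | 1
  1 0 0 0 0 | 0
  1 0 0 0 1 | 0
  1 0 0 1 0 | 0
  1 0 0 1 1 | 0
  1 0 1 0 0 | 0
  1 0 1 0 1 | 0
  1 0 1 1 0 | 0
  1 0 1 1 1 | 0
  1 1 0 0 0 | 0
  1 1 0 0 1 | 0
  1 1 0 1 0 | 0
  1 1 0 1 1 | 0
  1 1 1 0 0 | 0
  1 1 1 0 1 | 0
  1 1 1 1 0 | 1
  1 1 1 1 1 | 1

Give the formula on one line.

  (c & d) = 00000011000000110000001100000011
  (c & e) = 00000101000001010000010100000101
  ~a = 11111111111111110000000000000000
  (d | ~a) = 11111111111111110011001100110011
  ((c & e) & (d | ~a)) = 00000101000001010000000100000001
  ((c & d) | ((c & e) & (d | ~a))) = 00000111000001110000001100000011
  (((c & d) | ((c & e) & (d | ~a))) & b) = 00000000000001110000000000000011

(((c & d) | ((c & e) & (d | ~a))) & b)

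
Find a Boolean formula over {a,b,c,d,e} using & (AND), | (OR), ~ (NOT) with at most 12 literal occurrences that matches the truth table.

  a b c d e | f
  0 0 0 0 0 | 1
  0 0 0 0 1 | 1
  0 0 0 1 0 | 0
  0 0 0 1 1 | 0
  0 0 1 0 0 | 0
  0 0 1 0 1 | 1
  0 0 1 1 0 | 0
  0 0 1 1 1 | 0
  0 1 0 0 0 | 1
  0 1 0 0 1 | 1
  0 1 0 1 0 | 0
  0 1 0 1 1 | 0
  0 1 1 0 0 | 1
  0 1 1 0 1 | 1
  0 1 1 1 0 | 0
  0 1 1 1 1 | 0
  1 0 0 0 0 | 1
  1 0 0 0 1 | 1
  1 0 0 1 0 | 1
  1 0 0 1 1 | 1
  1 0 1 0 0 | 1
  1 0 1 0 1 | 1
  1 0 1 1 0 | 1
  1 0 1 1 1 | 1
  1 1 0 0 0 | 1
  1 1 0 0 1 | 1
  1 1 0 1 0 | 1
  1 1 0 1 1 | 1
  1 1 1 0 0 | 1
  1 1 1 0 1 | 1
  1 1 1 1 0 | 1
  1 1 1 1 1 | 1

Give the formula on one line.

  ~c = 11110000111100001111000011110000
  ~d = 11001100110011001100110011001100
  (~c & ~d) = 11000000110000001100000011000000
  ((~c & ~d) | e) = 11010101110101011101010111010101
  (a | ((~c & ~d) | e)) = 11010101110101011111111111111111
  (c | e) = 01011111010111110101111101011111
  (b & (c | e)) = 00000000010111110000000001011111
  ((a | ((~c & ~d) | e)) | (b & (c | e))) = 11010101110111111111111111111111
  (a | ~d) = 11001100110011001111111111111111
  (((a | ((~c & ~d) | e)) | (b & (c | e))) & (a | ~d)) = 11000100110011001111111111111111

(((a | ((~c & ~d) | e)) | (b & (c | e))) & (a | ~d))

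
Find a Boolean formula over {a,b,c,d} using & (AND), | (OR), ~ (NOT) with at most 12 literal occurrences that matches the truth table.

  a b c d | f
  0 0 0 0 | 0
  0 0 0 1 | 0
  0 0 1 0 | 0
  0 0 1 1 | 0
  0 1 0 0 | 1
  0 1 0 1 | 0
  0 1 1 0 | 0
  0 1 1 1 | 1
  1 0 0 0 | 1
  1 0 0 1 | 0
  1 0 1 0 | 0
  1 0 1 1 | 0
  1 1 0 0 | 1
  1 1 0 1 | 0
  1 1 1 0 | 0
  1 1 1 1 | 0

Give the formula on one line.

(((~d & ~c) | d) & ((a | b) & ((~c & ~d) | (c & ~a))))

  ~d = 1010101010101010
  ~c = 1100110011001100
  (~d & ~c) = 1000100010001000
  ((~d & ~c) | d) = 1101110111011101
  (a | b) = 0000111111111111
  (~c & ~d) = 1000100010001000
  ~a = 1111111100000000
  (c & ~a) = 0011001100000000
  ((~c & ~d) | (c & ~a)) = 1011101110001000
  ((a | b) & ((~c & ~d) | (c & ~a))) = 0000101110001000
  (((~d & ~c) | d) & ((a | b) & ((~c & ~d) | (c & ~a)))) = 0000100110001000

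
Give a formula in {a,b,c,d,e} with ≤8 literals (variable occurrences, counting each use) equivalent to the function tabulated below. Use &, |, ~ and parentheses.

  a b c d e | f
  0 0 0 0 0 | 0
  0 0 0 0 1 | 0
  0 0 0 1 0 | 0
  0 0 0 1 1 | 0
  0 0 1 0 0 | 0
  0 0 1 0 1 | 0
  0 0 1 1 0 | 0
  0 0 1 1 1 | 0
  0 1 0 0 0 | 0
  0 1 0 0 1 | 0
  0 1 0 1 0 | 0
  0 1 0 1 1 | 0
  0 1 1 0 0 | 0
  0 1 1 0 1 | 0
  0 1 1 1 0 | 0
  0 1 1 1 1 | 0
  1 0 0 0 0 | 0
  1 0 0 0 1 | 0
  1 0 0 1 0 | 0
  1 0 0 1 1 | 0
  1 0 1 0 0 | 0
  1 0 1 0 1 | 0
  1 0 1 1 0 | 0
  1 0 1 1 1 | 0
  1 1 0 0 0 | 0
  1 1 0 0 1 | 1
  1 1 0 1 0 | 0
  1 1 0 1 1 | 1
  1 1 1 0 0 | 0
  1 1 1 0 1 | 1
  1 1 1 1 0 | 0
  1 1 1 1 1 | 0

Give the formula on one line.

((((~a | e) & (~d | ~c)) & (e & a)) & (a & b))

  ~a = 11111111111111110000000000000000
  (~a | e) = 11111111111111110101010101010101
  ~d = 11001100110011001100110011001100
  ~c = 11110000111100001111000011110000
  (~d | ~c) = 11111100111111001111110011111100
  ((~a | e) & (~d | ~c)) = 11111100111111000101010001010100
  (e & a) = 00000000000000000101010101010101
  (((~a | e) & (~d | ~c)) & (e & a)) = 00000000000000000101010001010100
  (a & b) = 00000000000000000000000011111111
  ((((~a | e) & (~d | ~c)) & (e & a)) & (a & b)) = 00000000000000000000000001010100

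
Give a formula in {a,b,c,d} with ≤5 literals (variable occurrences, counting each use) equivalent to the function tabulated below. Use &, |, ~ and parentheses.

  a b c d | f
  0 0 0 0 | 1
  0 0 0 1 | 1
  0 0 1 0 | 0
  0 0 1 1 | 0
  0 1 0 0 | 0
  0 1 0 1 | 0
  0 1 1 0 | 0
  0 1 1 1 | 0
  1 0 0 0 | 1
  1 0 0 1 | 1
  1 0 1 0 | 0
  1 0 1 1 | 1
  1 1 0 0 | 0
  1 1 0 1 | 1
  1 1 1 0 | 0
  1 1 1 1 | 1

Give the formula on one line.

  (d & a) = 0000000001010101
  ~c = 1100110011001100
  ~b = 1111000011110000
  (~c & ~b) = 1100000011000000
  ((d & a) | (~c & ~b)) = 1100000011010101

((d & a) | (~c & ~b))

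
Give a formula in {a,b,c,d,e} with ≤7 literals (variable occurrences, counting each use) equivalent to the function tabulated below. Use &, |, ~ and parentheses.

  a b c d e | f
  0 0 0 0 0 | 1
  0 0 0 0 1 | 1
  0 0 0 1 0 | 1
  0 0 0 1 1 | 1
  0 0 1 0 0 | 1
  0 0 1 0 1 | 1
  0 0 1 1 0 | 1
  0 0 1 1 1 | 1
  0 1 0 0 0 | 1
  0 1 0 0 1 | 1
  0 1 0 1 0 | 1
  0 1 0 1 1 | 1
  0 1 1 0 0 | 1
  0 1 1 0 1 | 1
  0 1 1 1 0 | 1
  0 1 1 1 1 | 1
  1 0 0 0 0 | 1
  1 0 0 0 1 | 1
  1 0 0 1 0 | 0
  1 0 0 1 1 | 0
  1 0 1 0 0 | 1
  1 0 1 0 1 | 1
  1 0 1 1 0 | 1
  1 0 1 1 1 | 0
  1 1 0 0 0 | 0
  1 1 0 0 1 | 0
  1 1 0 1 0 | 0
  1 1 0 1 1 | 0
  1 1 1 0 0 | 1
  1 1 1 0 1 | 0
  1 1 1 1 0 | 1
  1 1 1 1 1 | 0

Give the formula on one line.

((~a | (~d & ~b)) | (c & ~e))

  ~a = 11111111111111110000000000000000
  ~d = 11001100110011001100110011001100
  ~b = 11111111000000001111111100000000
  (~d & ~b) = 11001100000000001100110000000000
  (~a | (~d & ~b)) = 11111111111111111100110000000000
  ~e = 10101010101010101010101010101010
  (c & ~e) = 00001010000010100000101000001010
  ((~a | (~d & ~b)) | (c & ~e)) = 11111111111111111100111000001010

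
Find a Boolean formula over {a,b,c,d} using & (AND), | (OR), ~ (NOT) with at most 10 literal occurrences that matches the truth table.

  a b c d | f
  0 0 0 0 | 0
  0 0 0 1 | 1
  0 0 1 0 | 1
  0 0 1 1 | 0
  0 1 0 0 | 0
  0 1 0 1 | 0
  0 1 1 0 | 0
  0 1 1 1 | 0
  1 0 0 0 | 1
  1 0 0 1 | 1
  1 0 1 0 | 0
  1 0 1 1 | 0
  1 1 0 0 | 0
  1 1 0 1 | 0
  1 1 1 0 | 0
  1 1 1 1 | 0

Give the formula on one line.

  ~c = 1100110011001100
  ~d = 1010101010101010
  ~a = 1111111100000000
  (~d & ~a) = 1010101000000000
  (~c | (~d & ~a)) = 1110111011001100
  (a | d) = 0101010111111111
  ((a | d) | c) = 0111011111111111
  (b | ((a | d) | c)) = 0111111111111111
  ~b = 1111000011110000
  ((b | ((a | d) | c)) & ~b) = 0111000011110000
  ((~c | (~d & ~a)) & ((b | ((a | d) | c)) & ~b)) = 0110000011000000

((~c | (~d & ~a)) & ((b | ((a | d) | c)) & ~b))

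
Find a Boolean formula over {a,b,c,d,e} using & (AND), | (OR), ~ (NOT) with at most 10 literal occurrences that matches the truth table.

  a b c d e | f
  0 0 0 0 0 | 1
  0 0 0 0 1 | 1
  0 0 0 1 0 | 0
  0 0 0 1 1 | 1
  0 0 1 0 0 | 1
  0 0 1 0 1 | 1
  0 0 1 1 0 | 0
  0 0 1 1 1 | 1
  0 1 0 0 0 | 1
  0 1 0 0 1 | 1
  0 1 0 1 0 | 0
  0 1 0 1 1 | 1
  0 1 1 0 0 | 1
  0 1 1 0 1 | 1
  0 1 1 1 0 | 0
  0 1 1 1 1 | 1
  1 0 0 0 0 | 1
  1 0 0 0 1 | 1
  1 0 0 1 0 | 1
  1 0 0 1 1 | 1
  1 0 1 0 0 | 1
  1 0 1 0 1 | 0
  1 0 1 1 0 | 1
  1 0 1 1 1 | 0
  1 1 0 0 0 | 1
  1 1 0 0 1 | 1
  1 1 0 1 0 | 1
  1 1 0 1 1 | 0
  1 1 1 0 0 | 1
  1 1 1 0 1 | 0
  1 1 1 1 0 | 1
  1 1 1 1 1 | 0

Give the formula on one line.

(((~c & ((~b | ~a) | ~d)) | (~e | ~a)) & ((e | a) | ~d))

  ~c = 11110000111100001111000011110000
  ~b = 11111111000000001111111100000000
  ~a = 11111111111111110000000000000000
  (~b | ~a) = 11111111111111111111111100000000
  ~d = 11001100110011001100110011001100
  ((~b | ~a) | ~d) = 11111111111111111111111111001100
  (~c & ((~b | ~a) | ~d)) = 11110000111100001111000011000000
  ~e = 10101010101010101010101010101010
  (~e | ~a) = 11111111111111111010101010101010
  ((~c & ((~b | ~a) | ~d)) | (~e | ~a)) = 11111111111111111111101011101010
  (e | a) = 01010101010101011111111111111111
  ((e | a) | ~d) = 11011101110111011111111111111111
  (((~c & ((~b | ~a) | ~d)) | (~e | ~a)) & ((e | a) | ~d)) = 11011101110111011111101011101010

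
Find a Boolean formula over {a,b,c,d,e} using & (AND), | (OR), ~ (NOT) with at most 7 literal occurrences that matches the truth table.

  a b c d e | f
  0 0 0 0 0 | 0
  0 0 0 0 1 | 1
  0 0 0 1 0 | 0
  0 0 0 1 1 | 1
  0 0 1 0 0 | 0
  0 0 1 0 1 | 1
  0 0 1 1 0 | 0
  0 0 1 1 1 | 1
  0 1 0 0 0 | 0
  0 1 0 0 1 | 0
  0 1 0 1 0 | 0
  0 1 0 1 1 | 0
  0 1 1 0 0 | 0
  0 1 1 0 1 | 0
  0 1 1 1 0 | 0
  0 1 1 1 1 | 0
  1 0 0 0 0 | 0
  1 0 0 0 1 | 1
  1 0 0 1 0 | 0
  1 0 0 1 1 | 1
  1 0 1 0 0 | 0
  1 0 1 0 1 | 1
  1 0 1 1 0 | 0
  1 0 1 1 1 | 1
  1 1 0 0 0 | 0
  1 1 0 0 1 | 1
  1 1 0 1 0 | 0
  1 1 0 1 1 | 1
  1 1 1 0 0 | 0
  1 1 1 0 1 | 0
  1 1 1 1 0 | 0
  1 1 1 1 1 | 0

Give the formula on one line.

  ~b = 11111111000000001111111100000000
  ~c = 11110000111100001111000011110000
  (~c & a) = 00000000000000001111000011110000
  (a & e) = 00000000000000000101010101010101
  ((~c & a) & (a & e)) = 00000000000000000101000001010000
  (~b | ((~c & a) & (a & e))) = 11111111000000001111111101010000
  ((~b | ((~c & a) & (a & e))) & e) = 01010101000000000101010101010000

((~b | ((~c & a) & (a & e))) & e)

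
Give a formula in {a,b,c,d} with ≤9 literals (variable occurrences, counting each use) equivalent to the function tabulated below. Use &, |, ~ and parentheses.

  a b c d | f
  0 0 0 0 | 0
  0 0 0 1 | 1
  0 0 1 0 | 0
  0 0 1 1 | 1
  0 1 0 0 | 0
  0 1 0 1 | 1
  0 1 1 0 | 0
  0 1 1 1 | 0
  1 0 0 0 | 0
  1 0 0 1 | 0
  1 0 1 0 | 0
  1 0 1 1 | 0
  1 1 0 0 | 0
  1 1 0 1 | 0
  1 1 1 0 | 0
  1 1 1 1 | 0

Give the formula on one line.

  ~a = 1111111100000000
  (d & ~a) = 0101010100000000
  ~b = 1111000011110000
  (~b | a) = 1111000011111111
  ~c = 1100110011001100
  (~c & d) = 0100010001000100
  ((~c & d) & b) = 0000010000000100
  (~b | ((~c & d) & b)) = 1111010011110100
  ((~b | a) | (~b | ((~c & d) & b))) = 1111010011111111
  ((d & ~a) & ((~b | a) | (~b | ((~c & d) & b)))) = 0101010000000000

((d & ~a) & ((~b | a) | (~b | ((~c & d) & b))))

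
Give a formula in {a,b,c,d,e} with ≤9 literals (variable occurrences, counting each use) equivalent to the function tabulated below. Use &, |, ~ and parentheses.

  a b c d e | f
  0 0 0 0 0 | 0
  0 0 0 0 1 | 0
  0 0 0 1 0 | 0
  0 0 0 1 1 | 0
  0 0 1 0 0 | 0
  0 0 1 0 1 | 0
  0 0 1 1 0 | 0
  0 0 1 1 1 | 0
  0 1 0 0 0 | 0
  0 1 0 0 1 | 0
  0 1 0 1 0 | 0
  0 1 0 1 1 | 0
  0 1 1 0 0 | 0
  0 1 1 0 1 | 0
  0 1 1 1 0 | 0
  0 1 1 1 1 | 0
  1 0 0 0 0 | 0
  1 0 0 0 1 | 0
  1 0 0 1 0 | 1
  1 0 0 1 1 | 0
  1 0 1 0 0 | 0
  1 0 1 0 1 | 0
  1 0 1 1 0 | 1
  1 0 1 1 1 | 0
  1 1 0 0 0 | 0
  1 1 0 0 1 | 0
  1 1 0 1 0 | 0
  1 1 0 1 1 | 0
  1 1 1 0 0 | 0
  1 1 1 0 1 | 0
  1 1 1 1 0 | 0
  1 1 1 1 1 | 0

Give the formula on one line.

  ~a = 11111111111111110000000000000000
  (b | d) = 00110011111111110011001111111111
  (~a | (b | d)) = 11111111111111110011001111111111
  ~e = 10101010101010101010101010101010
  ((~a | (b | d)) & ~e) = 10101010101010100010001010101010
  ~b = 11111111000000001111111100000000
  (((~a | (b | d)) & ~e) & ~b) = 10101010000000000010001000000000
  ~d = 11001100110011001100110011001100
  (~d & e) = 01000100010001000100010001000100
  ((~d & e) | a) = 01000100010001001111111111111111
  ((((~a | (b | d)) & ~e) & ~b) & ((~d & e) | a)) = 00000000000000000010001000000000

((((~a | (b | d)) & ~e) & ~b) & ((~d & e) | a))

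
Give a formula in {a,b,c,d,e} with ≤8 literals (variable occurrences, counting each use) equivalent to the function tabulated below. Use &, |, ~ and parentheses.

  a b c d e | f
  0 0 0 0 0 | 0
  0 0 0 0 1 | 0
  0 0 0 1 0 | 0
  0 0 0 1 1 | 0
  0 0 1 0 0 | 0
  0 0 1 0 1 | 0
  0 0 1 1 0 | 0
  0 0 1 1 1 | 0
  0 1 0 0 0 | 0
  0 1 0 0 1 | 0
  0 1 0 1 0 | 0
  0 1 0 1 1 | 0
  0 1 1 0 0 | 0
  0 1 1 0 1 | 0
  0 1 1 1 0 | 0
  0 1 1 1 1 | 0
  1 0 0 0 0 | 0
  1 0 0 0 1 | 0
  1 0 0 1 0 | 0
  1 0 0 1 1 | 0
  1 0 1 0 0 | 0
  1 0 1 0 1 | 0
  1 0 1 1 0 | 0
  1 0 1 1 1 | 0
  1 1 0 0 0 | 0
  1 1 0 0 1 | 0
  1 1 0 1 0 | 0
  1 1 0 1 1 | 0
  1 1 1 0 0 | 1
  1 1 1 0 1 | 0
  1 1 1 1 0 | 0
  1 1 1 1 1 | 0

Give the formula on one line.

  ~e = 10101010101010101010101010101010
  (a & ~e) = 00000000000000001010101010101010
  ~d = 11001100110011001100110011001100
  ((a & ~e) & ~d) = 00000000000000001000100010001000
  (((a & ~e) & ~d) & c) = 00000000000000000000100000001000
  (b & (((a & ~e) & ~d) & c)) = 00000000000000000000000000001000

(b & (((a & ~e) & ~d) & c))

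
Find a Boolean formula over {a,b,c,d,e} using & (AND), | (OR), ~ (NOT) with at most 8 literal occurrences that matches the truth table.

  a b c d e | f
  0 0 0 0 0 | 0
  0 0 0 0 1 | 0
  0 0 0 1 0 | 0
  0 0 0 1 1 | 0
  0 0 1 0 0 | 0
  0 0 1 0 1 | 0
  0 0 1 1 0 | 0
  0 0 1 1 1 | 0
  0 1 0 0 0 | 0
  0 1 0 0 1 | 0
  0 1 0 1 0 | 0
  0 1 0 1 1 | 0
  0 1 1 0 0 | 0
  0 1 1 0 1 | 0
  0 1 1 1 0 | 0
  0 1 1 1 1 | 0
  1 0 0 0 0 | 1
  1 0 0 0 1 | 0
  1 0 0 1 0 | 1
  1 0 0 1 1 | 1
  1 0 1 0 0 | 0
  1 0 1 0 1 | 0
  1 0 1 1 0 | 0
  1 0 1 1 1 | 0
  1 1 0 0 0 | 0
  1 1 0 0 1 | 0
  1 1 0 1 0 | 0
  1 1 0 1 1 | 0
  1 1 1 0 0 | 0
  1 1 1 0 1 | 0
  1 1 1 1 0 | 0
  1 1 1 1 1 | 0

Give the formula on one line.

((~c & ~b) & (a & ((d | ~e) | b)))

  ~c = 11110000111100001111000011110000
  ~b = 11111111000000001111111100000000
  (~c & ~b) = 11110000000000001111000000000000
  ~e = 10101010101010101010101010101010
  (d | ~e) = 10111011101110111011101110111011
  ((d | ~e) | b) = 10111011111111111011101111111111
  (a & ((d | ~e) | b)) = 00000000000000001011101111111111
  ((~c & ~b) & (a & ((d | ~e) | b))) = 00000000000000001011000000000000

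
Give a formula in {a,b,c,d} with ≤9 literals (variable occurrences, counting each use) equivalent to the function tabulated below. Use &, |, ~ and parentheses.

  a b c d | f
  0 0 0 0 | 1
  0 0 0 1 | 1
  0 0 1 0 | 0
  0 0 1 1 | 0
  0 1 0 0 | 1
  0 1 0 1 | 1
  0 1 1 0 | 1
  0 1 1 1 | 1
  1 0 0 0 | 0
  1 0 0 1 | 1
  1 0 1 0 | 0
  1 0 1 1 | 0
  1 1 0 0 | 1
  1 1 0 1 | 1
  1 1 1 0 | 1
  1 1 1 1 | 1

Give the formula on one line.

(b | ((d | ~a) & ((d & (b & c)) | ~c)))

  ~a = 1111111100000000
  (d | ~a) = 1111111101010101
  (b & c) = 0000001100000011
  (d & (b & c)) = 0000000100000001
  ~c = 1100110011001100
  ((d & (b & c)) | ~c) = 1100110111001101
  ((d | ~a) & ((d & (b & c)) | ~c)) = 1100110101000101
  (b | ((d | ~a) & ((d & (b & c)) | ~c))) = 1100111101001111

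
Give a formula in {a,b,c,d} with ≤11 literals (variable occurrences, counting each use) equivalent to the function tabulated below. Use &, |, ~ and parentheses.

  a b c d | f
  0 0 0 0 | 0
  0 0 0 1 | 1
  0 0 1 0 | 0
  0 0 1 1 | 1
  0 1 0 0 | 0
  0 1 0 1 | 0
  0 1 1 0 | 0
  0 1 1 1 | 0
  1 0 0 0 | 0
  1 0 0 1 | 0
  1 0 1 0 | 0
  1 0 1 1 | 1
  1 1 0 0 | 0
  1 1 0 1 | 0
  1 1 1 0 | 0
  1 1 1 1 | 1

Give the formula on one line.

(d & (((a | ~d) & c) | (((~b & ~a) | ~d) & d)))

  ~d = 1010101010101010
  (a | ~d) = 1010101011111111
  ((a | ~d) & c) = 0010001000110011
  ~b = 1111000011110000
  ~a = 1111111100000000
  (~b & ~a) = 1111000000000000
  ((~b & ~a) | ~d) = 1111101010101010
  (((~b & ~a) | ~d) & d) = 0101000000000000
  (((a | ~d) & c) | (((~b & ~a) | ~d) & d)) = 0111001000110011
  (d & (((a | ~d) & c) | (((~b & ~a) | ~d) & d))) = 0101000000010001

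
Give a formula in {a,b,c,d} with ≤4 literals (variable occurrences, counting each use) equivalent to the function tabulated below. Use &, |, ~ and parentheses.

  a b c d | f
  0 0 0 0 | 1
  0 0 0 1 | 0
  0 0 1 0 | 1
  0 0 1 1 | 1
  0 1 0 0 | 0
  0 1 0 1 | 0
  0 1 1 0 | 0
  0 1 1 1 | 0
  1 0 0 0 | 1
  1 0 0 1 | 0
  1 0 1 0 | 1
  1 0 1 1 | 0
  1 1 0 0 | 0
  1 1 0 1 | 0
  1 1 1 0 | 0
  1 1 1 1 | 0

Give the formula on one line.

  ~d = 1010101010101010
  ~a = 1111111100000000
  (c & ~a) = 0011001100000000
  (~d | (c & ~a)) = 1011101110101010
  ~b = 1111000011110000
  ((~d | (c & ~a)) & ~b) = 1011000010100000

((~d | (c & ~a)) & ~b)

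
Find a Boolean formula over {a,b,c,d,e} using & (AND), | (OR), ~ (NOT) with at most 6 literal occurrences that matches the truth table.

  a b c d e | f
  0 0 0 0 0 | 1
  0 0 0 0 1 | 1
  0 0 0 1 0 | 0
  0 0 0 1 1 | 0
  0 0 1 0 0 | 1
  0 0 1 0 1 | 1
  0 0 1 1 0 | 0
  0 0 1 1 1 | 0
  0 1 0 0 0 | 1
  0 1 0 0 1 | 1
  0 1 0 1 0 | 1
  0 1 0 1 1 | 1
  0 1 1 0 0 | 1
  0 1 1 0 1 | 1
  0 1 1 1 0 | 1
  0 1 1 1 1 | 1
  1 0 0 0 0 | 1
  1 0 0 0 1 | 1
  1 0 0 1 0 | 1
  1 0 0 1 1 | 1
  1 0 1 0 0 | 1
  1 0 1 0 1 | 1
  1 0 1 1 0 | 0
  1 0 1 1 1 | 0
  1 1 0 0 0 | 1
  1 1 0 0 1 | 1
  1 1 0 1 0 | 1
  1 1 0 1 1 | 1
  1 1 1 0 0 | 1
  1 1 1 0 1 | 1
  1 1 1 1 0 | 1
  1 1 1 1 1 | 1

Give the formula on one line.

((b | (a & ~c)) | ~d)

  ~c = 11110000111100001111000011110000
  (a & ~c) = 00000000000000001111000011110000
  (b | (a & ~c)) = 00000000111111111111000011111111
  ~d = 11001100110011001100110011001100
  ((b | (a & ~c)) | ~d) = 11001100111111111111110011111111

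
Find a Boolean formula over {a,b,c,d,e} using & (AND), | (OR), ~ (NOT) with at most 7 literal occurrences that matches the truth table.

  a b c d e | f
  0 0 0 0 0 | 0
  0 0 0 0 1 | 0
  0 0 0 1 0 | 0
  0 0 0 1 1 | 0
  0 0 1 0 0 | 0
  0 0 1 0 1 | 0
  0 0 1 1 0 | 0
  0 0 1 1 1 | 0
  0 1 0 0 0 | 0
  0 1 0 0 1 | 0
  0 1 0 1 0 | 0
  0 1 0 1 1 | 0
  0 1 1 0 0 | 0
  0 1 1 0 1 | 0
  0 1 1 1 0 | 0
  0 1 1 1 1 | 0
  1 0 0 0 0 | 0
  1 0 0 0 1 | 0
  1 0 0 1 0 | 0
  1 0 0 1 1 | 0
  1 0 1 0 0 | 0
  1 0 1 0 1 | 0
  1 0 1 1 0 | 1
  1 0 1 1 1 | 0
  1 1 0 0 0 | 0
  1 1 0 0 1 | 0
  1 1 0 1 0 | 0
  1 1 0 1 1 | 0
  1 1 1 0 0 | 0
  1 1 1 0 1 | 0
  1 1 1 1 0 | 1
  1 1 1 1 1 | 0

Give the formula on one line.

(~e & (a & (d & c)))

  ~e = 10101010101010101010101010101010
  (d & c) = 00000011000000110000001100000011
  (a & (d & c)) = 00000000000000000000001100000011
  (~e & (a & (d & c))) = 00000000000000000000001000000010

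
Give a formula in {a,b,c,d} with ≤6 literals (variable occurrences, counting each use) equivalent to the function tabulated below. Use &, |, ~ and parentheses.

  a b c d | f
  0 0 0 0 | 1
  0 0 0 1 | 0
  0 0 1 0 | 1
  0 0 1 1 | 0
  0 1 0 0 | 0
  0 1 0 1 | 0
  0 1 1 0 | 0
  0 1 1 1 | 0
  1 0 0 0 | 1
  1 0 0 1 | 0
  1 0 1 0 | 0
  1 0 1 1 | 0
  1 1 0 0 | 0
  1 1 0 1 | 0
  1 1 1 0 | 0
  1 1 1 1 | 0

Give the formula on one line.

  ~d = 1010101010101010
  ~b = 1111000011110000
  (~d & ~b) = 1010000010100000
  ~a = 1111111100000000
  (d & c) = 0001000100010001
  ~c = 1100110011001100
  ((d & c) | ~c) = 1101110111011101
  (~a | ((d & c) | ~c)) = 1111111111011101
  ((~d & ~b) & (~a | ((d & c) | ~c))) = 1010000010000000

((~d & ~b) & (~a | ((d & c) | ~c)))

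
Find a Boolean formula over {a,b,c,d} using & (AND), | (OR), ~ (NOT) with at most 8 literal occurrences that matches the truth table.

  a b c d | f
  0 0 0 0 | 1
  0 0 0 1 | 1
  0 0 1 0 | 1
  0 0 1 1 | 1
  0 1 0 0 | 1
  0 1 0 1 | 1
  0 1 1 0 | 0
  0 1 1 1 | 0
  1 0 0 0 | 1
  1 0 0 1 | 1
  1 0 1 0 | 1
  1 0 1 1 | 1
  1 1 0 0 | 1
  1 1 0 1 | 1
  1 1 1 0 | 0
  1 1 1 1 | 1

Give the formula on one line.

((((d & a) & c) | (d & ~c)) | (~b | ~c))

  (d & a) = 0000000001010101
  ((d & a) & c) = 0000000000010001
  ~c = 1100110011001100
  (d & ~c) = 0100010001000100
  (((d & a) & c) | (d & ~c)) = 0100010001010101
  ~b = 1111000011110000
  (~b | ~c) = 1111110011111100
  ((((d & a) & c) | (d & ~c)) | (~b | ~c)) = 1111110011111101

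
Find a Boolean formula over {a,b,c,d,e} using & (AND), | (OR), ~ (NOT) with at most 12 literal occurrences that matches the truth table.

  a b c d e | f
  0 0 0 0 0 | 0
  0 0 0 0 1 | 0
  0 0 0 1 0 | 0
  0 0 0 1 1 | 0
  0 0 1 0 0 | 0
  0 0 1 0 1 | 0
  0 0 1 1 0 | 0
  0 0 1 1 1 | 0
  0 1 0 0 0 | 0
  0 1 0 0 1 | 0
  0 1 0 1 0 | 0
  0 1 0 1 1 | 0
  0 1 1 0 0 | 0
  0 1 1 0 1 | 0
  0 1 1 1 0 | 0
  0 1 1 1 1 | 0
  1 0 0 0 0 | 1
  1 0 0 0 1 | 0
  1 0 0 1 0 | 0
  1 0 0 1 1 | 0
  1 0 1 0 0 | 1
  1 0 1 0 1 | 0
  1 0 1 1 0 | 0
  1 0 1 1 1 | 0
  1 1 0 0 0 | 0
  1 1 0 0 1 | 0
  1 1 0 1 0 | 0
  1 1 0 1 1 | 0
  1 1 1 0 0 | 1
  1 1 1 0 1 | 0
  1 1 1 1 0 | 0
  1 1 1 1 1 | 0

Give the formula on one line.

((~e & (((~b | ~d) & ((e & b) | a)) & (~b | c))) & ~d)

  ~e = 10101010101010101010101010101010
  ~b = 11111111000000001111111100000000
  ~d = 11001100110011001100110011001100
  (~b | ~d) = 11111111110011001111111111001100
  (e & b) = 00000000010101010000000001010101
  ((e & b) | a) = 00000000010101011111111111111111
  ((~b | ~d) & ((e & b) | a)) = 00000000010001001111111111001100
  (~b | c) = 11111111000011111111111100001111
  (((~b | ~d) & ((e & b) | a)) & (~b | c)) = 00000000000001001111111100001100
  (~e & (((~b | ~d) & ((e & b) | a)) & (~b | c))) = 00000000000000001010101000001000
  ((~e & (((~b | ~d) & ((e & b) | a)) & (~b | c))) & ~d) = 00000000000000001000100000001000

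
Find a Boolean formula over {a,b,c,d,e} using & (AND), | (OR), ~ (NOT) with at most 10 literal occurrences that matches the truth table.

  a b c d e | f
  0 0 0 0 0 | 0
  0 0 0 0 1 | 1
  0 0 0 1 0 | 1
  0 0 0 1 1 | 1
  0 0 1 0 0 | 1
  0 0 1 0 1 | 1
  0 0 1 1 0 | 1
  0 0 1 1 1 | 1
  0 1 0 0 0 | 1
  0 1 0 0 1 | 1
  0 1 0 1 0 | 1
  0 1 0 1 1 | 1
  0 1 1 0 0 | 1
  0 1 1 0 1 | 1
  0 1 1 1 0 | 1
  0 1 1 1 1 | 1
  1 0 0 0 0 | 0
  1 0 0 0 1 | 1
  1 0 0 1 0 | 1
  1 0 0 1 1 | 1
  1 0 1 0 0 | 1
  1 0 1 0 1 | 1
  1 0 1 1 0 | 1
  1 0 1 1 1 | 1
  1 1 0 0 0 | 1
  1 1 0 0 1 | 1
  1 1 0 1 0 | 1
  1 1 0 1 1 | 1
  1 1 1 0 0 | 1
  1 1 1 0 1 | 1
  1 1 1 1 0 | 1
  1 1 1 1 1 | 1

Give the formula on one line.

  ~c = 11110000111100001111000011110000
  (~c & b) = 00000000111100000000000011110000
  ~a = 11111111111111110000000000000000
  (d | ~a) = 11111111111111110011001100110011
  ((d | ~a) & c) = 00001111000011110000001100000011
  (d | ((d | ~a) & c)) = 00111111001111110011001100110011
  ((~c & b) | (d | ((d | ~a) & c))) = 00111111111111110011001111110011
  (e | ((~c & b) | (d | ((d | ~a) & c)))) = 01111111111111110111011111110111
  (c | (e | ((~c & b) | (d | ((d | ~a) & c))))) = 01111111111111110111111111111111

(c | (e | ((~c & b) | (d | ((d | ~a) & c)))))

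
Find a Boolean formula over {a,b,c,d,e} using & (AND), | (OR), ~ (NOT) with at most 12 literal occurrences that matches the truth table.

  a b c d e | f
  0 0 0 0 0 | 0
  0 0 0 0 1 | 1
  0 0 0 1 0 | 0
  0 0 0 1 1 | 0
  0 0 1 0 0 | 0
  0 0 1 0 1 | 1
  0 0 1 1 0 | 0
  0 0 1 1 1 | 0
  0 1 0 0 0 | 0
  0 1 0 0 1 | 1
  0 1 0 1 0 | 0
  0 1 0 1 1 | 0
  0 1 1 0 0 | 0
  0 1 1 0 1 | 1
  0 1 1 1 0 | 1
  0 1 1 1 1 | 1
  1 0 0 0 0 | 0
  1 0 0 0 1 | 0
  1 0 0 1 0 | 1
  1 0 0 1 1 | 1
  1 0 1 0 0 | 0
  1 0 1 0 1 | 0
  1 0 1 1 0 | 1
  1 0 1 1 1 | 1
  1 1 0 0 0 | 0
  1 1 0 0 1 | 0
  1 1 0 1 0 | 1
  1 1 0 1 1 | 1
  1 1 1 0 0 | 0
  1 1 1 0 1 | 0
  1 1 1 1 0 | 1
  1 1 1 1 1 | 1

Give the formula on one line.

  ~d = 11001100110011001100110011001100
  ~e = 10101010101010101010101010101010
  (~d | ~e) = 11101110111011101110111011101110
  ~a = 11111111111111110000000000000000
  (~a & e) = 01010101010101010000000000000000
  ((~d | ~e) & (~a & e)) = 01000100010001000000000000000000
  (a & d) = 00000000000000000011001100110011
  (d & b) = 00000000001100110000000000110011
  (c & (d & b)) = 00000000000000110000000000000011
  ((a & d) | (c & (d & b))) = 00000000000000110011001100110011
  (((~d | ~e) & (~a & e)) | ((a & d) | (c & (d & b)))) = 01000100010001110011001100110011

(((~d | ~e) & (~a & e)) | ((a & d) | (c & (d & b))))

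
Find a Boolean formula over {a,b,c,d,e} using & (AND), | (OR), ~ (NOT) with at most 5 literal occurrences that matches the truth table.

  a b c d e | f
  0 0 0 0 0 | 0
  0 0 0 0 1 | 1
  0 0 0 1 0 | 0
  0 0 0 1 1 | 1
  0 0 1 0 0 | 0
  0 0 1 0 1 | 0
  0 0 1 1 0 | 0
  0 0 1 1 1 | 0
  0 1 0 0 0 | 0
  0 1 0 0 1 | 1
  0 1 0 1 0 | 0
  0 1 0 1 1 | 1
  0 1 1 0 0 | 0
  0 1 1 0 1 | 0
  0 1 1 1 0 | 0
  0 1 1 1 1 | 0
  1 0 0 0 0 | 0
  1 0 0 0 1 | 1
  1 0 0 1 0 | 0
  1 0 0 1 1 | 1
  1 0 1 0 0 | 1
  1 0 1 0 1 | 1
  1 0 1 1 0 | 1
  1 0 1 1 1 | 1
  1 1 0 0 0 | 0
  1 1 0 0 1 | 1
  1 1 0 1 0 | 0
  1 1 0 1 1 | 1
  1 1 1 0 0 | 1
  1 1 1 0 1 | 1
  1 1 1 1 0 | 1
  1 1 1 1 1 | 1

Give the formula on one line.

  (c | e) = 01011111010111110101111101011111
  ~c = 11110000111100001111000011110000
  (~c | a) = 11110000111100001111111111111111
  ((c | e) & (~c | a)) = 01010000010100000101111101011111

((c | e) & (~c | a))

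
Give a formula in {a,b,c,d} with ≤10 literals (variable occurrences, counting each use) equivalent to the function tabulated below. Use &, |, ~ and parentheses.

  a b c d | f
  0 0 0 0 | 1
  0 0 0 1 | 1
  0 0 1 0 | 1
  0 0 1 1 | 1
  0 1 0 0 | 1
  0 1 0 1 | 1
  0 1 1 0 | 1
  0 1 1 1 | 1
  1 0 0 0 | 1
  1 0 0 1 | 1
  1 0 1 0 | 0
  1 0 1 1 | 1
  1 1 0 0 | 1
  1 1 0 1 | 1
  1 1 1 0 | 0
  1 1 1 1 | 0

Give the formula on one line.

  ~c = 1100110011001100
  (a | b) = 0000111111111111
  (d | (a | b)) = 0101111111111111
  ~b = 1111000011110000
  (~b & d) = 0101000001010000
  ~a = 1111111100000000
  (~b & ~a) = 1111000000000000
  ((~b & d) | (~b & ~a)) = 1111000001010000
  ((d | (a | b)) & ((~b & d) | (~b & ~a))) = 0101000001010000
  (((d | (a | b)) & ((~b & d) | (~b & ~a))) | ~a) = 1111111101010000
  (~c | (((d | (a | b)) & ((~b & d) | (~b & ~a))) | ~a)) = 1111111111011100

(~c | (((d | (a | b)) & ((~b & d) | (~b & ~a))) | ~a))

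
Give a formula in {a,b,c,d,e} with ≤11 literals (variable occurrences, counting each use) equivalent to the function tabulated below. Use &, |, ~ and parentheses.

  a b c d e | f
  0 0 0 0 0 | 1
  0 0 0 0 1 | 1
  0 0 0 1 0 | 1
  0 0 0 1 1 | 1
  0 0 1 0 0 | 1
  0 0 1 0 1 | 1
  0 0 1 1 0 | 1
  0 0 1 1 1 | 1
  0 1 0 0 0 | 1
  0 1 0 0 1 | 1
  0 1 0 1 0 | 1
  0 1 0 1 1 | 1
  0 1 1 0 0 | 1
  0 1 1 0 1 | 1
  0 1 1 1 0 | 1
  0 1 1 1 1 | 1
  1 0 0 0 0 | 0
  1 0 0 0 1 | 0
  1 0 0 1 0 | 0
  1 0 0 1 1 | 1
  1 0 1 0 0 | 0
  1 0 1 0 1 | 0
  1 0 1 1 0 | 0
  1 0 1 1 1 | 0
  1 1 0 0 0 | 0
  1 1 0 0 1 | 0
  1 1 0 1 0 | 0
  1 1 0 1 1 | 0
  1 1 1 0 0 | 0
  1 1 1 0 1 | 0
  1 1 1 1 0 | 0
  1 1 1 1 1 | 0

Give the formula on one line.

((((b | ~c) & (d & e)) & ((b | e) & ~b)) | ~a)

  ~c = 11110000111100001111000011110000
  (b | ~c) = 11110000111111111111000011111111
  (d & e) = 00010001000100010001000100010001
  ((b | ~c) & (d & e)) = 00010000000100010001000000010001
  (b | e) = 01010101111111110101010111111111
  ~b = 11111111000000001111111100000000
  ((b | e) & ~b) = 01010101000000000101010100000000
  (((b | ~c) & (d & e)) & ((b | e) & ~b)) = 00010000000000000001000000000000
  ~a = 11111111111111110000000000000000
  ((((b | ~c) & (d & e)) & ((b | e) & ~b)) | ~a) = 11111111111111110001000000000000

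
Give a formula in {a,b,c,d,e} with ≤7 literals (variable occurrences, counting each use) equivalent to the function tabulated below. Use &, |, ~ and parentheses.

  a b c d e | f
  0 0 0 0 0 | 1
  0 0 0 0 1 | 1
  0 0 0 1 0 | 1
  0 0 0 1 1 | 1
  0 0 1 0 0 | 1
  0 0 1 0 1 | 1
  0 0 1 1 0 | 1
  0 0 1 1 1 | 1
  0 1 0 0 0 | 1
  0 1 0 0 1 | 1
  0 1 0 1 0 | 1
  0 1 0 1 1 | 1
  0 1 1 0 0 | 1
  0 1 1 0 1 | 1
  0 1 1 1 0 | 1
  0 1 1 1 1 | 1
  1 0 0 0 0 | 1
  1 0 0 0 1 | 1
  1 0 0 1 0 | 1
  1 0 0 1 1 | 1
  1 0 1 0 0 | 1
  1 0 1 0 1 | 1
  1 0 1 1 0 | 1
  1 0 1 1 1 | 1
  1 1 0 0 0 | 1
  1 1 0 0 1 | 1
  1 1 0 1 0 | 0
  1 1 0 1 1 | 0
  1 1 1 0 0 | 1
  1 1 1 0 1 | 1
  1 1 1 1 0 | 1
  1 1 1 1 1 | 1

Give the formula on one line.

  ~d = 11001100110011001100110011001100
  ~b = 11111111000000001111111100000000
  ~a = 11111111111111110000000000000000
  (~b | ~a) = 11111111111111111111111100000000
  (c | (~b | ~a)) = 11111111111111111111111100001111
  (~d | (c | (~b | ~a))) = 11111111111111111111111111001111

(~d | (c | (~b | ~a)))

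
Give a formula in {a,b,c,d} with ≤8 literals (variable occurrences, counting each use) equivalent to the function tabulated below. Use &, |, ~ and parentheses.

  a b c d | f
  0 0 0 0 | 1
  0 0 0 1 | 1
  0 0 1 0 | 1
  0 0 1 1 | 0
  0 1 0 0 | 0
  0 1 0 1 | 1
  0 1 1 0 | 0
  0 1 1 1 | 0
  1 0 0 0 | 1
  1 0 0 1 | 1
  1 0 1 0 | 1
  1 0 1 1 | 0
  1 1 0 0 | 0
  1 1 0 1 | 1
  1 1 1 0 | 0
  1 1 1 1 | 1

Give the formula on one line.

  ~d = 1010101010101010
  (~d | b) = 1010111110101111
  ((~d | b) & d) = 0000010100000101
  (a & ((~d | b) & d)) = 0000000000000101
  ~c = 1100110011001100
  (~c & d) = 0100010001000100
  ~b = 1111000011110000
  (~d & ~b) = 1010000010100000
  ((~c & d) | (~d & ~b)) = 1110010011100100
  ((a & ((~d | b) & d)) | ((~c & d) | (~d & ~b))) = 1110010011100101

((a & ((~d | b) & d)) | ((~c & d) | (~d & ~b)))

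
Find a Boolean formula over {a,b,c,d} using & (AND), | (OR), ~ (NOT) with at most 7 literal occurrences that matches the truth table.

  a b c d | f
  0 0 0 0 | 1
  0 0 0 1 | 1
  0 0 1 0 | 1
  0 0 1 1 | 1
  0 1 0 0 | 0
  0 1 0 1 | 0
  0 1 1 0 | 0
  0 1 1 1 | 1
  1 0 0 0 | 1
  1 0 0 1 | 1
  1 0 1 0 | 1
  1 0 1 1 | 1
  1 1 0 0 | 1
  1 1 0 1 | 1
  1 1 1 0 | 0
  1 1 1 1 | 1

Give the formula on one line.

((a & (d | ~c)) | ((d & (~a & c)) | ~b))

  ~c = 1100110011001100
  (d | ~c) = 1101110111011101
  (a & (d | ~c)) = 0000000011011101
  ~a = 1111111100000000
  (~a & c) = 0011001100000000
  (d & (~a & c)) = 0001000100000000
  ~b = 1111000011110000
  ((d & (~a & c)) | ~b) = 1111000111110000
  ((a & (d | ~c)) | ((d & (~a & c)) | ~b)) = 1111000111111101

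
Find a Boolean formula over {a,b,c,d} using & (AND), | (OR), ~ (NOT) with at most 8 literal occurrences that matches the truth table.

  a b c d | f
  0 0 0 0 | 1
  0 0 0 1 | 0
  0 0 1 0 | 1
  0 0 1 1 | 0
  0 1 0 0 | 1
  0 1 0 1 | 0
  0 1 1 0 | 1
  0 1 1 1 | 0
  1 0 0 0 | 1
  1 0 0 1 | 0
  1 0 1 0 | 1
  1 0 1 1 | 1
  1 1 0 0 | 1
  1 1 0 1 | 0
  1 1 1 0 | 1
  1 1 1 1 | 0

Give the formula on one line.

(((((a | ~c) | ~d) & ~b) & c) | ~d)

  ~c = 1100110011001100
  (a | ~c) = 1100110011111111
  ~d = 1010101010101010
  ((a | ~c) | ~d) = 1110111011111111
  ~b = 1111000011110000
  (((a | ~c) | ~d) & ~b) = 1110000011110000
  ((((a | ~c) | ~d) & ~b) & c) = 0010000000110000
  (((((a | ~c) | ~d) & ~b) & c) | ~d) = 1010101010111010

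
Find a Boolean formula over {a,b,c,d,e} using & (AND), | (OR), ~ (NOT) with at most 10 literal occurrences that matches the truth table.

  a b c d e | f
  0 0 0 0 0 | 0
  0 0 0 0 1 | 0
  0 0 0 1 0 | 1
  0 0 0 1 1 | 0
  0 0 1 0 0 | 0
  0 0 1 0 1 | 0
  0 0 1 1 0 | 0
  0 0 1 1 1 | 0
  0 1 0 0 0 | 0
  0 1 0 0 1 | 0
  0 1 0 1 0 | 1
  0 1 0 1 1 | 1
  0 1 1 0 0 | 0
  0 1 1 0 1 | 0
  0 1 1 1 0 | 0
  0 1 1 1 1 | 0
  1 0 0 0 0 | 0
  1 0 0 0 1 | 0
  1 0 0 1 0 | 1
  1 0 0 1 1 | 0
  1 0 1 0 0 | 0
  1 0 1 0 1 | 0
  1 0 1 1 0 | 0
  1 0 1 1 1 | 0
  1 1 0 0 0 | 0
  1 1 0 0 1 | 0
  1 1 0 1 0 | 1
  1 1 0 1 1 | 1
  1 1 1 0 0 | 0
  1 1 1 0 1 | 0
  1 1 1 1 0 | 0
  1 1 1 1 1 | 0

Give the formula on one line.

((~c & (((a & ~c) & ~d) | d)) & ((d | c) & (b | ~e)))

  ~c = 11110000111100001111000011110000
  (a & ~c) = 00000000000000001111000011110000
  ~d = 11001100110011001100110011001100
  ((a & ~c) & ~d) = 00000000000000001100000011000000
  (((a & ~c) & ~d) | d) = 00110011001100111111001111110011
  (~c & (((a & ~c) & ~d) | d)) = 00110000001100001111000011110000
  (d | c) = 00111111001111110011111100111111
  ~e = 10101010101010101010101010101010
  (b | ~e) = 10101010111111111010101011111111
  ((d | c) & (b | ~e)) = 00101010001111110010101000111111
  ((~c & (((a & ~c) & ~d) | d)) & ((d | c) & (b | ~e))) = 00100000001100000010000000110000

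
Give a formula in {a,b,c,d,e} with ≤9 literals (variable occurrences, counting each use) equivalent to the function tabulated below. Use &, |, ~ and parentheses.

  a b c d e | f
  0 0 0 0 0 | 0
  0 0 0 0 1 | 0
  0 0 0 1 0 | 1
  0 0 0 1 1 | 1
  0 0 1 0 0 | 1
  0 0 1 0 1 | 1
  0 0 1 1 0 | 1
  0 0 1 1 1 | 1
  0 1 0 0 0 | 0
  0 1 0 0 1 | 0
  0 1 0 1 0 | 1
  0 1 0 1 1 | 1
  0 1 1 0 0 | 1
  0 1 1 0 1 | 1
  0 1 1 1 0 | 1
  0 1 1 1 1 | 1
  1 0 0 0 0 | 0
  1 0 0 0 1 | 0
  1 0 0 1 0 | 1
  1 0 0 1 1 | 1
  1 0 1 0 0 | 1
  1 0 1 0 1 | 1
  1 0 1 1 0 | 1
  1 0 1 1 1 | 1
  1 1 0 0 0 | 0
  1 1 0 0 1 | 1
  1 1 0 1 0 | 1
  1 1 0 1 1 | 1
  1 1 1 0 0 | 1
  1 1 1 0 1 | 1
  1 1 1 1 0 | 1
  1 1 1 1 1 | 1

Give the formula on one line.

  (d | c) = 00111111001111110011111100111111
  ~c = 11110000111100001111000011110000
  (e & ~c) = 01010000010100000101000001010000
  ((e & ~c) | d) = 01110011011100110111001101110011
  ~b = 11111111000000001111111100000000
  (a | ~b) = 11111111000000001111111111111111
  (((e & ~c) | d) & (a | ~b)) = 01110011000000000111001101110011
  ((((e & ~c) | d) & (a | ~b)) & b) = 00000000000000000000000001110011
  ((d | c) | ((((e & ~c) | d) & (a | ~b)) & b)) = 00111111001111110011111101111111

((d | c) | ((((e & ~c) | d) & (a | ~b)) & b))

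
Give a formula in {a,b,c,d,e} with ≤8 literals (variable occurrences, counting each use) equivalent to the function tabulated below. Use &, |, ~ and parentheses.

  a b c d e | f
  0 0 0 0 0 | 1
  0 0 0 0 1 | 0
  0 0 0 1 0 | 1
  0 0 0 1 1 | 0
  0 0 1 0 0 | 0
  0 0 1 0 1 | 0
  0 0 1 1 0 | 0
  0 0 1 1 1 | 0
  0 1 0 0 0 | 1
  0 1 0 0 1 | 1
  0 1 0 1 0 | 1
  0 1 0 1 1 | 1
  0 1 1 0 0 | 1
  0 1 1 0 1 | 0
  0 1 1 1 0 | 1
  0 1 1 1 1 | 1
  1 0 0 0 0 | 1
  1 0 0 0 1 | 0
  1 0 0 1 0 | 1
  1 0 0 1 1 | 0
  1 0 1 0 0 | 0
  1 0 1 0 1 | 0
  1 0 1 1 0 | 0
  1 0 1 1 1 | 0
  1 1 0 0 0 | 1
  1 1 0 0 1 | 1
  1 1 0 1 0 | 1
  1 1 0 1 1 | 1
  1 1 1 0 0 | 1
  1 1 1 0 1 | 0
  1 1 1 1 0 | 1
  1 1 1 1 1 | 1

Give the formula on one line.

  ~c = 11110000111100001111000011110000
  (~c & e) = 01010000010100000101000001010000
  ((~c & e) | d) = 01110011011100110111001101110011
  (((~c & e) | d) & b) = 00000000011100110000000001110011
  ~e = 10101010101010101010101010101010
  (c & b) = 00000000000011110000000000001111
  (~c | (c & b)) = 11110000111111111111000011111111
  (~e & (~c | (c & b))) = 10100000101010101010000010101010
  ((((~c & e) | d) & b) | (~e & (~c | (c & b)))) = 10100000111110111010000011111011

((((~c & e) | d) & b) | (~e & (~c | (c & b))))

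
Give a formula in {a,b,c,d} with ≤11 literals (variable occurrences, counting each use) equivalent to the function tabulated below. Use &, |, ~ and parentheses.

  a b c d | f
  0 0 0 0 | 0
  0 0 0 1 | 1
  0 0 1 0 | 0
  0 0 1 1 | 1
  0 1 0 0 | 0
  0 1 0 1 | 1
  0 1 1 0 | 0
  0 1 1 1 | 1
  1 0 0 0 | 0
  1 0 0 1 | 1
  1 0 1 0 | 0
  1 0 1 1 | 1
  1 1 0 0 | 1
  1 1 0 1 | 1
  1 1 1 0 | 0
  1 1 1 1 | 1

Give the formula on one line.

(((((b | c) | (d & ~c)) & ~c) | d) & (a | d))

  (b | c) = 0011111100111111
  ~c = 1100110011001100
  (d & ~c) = 0100010001000100
  ((b | c) | (d & ~c)) = 0111111101111111
  (((b | c) | (d & ~c)) & ~c) = 0100110001001100
  ((((b | c) | (d & ~c)) & ~c) | d) = 0101110101011101
  (a | d) = 0101010111111111
  (((((b | c) | (d & ~c)) & ~c) | d) & (a | d)) = 0101010101011101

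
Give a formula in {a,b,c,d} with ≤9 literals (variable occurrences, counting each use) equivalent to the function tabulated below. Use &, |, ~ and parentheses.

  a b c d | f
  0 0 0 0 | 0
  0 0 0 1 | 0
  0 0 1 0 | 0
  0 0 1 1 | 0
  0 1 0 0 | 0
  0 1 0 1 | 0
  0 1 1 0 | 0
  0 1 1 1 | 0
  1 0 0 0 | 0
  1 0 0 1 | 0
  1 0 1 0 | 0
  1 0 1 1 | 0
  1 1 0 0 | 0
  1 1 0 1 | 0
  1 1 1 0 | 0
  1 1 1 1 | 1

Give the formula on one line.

  (a & d) = 0000000001010101
  ((a & d) | c) = 0011001101110111
  (((a & d) | c) & b) = 0000001100000111
  ~a = 1111111100000000
  (d & ~a) = 0101010100000000
  ((((a & d) | c) & b) | (d & ~a)) = 0101011100000111
  (c & ((((a & d) | c) & b) | (d & ~a))) = 0001001100000011
  ((a & d) & (c & ((((a & d) | c) & b) | (d & ~a)))) = 0000000000000001

((a & d) & (c & ((((a & d) | c) & b) | (d & ~a))))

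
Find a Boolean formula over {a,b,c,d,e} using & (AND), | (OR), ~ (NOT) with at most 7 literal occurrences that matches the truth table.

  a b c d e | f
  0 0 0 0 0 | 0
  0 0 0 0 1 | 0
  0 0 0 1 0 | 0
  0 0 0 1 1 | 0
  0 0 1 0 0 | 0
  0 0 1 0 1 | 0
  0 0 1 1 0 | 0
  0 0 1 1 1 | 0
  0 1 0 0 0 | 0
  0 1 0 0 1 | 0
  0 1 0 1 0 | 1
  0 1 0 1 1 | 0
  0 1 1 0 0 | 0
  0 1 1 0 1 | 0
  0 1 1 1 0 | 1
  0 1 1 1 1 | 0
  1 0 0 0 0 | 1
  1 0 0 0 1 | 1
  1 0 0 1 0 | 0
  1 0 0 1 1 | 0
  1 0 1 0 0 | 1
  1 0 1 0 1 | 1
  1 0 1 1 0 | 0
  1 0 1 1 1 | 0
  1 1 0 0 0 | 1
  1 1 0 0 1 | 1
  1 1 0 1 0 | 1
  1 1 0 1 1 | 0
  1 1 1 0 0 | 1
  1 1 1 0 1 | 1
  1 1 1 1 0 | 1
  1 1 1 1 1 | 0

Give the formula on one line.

  ~a = 11111111111111110000000000000000
  ~d = 11001100110011001100110011001100
  (~a | ~d) = 11111111111111111100110011001100
  ((~a | ~d) & a) = 00000000000000001100110011001100
  (d & b) = 00000000001100110000000000110011
  ~e = 10101010101010101010101010101010
  ((d & b) & ~e) = 00000000001000100000000000100010
  (((~a | ~d) & a) | ((d & b) & ~e)) = 00000000001000101100110011101110

(((~a | ~d) & a) | ((d & b) & ~e))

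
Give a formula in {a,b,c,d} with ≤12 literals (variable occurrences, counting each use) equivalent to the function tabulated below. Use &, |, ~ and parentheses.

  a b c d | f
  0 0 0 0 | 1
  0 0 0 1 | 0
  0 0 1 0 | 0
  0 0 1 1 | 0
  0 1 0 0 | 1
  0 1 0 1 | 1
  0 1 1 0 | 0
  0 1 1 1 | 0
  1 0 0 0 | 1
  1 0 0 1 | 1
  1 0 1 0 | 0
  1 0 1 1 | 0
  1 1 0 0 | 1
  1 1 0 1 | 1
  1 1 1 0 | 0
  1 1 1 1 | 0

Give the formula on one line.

  ~c = 1100110011001100
  ~b = 1111000011110000
  (c | ~b) = 1111001111110011
  ((c | ~b) & ~c) = 1100000011000000
  (((c | ~b) & ~c) & a) = 0000000011000000
  ((((c | ~b) & ~c) & a) | b) = 0000111111001111
  (a | ((((c | ~b) & ~c) & a) | b)) = 0000111111111111
  ~d = 1010101010101010
  (~d & ~c) = 1000100010001000
  ((a | ((((c | ~b) & ~c) & a) | b)) | (~d & ~c)) = 1000111111111111
  (~c & ((a | ((((c | ~b) & ~c) & a) | b)) | (~d & ~c))) = 1000110011001100

(~c & ((a | ((((c | ~b) & ~c) & a) | b)) | (~d & ~c)))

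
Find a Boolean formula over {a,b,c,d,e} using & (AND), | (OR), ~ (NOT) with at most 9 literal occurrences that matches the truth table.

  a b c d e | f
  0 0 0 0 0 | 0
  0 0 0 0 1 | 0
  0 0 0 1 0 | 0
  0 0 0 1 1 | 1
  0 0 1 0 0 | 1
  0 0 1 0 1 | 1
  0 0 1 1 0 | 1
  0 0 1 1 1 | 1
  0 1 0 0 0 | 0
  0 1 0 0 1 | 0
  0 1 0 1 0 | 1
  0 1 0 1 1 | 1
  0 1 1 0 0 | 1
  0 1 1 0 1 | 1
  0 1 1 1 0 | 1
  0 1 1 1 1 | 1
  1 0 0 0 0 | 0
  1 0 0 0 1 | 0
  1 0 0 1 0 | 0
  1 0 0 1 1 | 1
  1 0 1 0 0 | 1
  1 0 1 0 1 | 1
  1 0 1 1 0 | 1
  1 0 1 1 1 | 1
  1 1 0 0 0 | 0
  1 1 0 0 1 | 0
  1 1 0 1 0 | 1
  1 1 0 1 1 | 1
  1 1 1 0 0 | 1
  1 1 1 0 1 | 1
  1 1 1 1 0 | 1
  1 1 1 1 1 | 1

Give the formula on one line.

  ~d = 11001100110011001100110011001100
  (e & b) = 00000000010101010000000001010101
  (~d | (e & b)) = 11001100110111011100110011011101
  ((~d | (e & b)) | c) = 11001111110111111100111111011111
  (~d | b) = 11001100111111111100110011111111
  (e | (~d | b)) = 11011101111111111101110111111111
  (((~d | (e & b)) | c) | (e | (~d | b))) = 11011111111111111101111111111111
  (d | c) = 00111111001111110011111100111111
  ((((~d | (e & b)) | c) | (e | (~d | b))) & (d | c)) = 00011111001111110001111100111111

((((~d | (e & b)) | c) | (e | (~d | b))) & (d | c))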